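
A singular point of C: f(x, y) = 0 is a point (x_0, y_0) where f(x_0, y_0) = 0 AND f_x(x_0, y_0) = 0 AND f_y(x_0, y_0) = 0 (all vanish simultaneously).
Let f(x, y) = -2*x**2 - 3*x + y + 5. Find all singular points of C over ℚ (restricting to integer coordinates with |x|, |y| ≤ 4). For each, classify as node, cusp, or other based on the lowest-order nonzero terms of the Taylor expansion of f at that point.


No singular points in the scanned grid; C is smooth there.

Compute partial derivatives:
  f_x = -4*x - 3.
  f_y = 1.
f_y = 1 is a nonzero constant, so f_y never vanishes: no point (x, y) can satisfy f = f_x = f_y = 0. In particular no (x, y) ∈ {−4, ..., 4}² is singular; the curve is smooth.


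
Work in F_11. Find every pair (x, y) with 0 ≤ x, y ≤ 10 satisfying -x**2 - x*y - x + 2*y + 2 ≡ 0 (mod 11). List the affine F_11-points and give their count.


Affine F_11-points: {(0, 10), (1, 0), (3, 1), (4, 2), (5, 9), (6, 1), (7, 9), (8, 3), (9, 0), (10, 3)}; count = 10.

For each of the 121 pairs (x, y) ∈ F_11², evaluate f(x, y) mod 11. Record the zeros.
  x = 0: [0↦2, 1↦4, 2↦6, 3↦8, 4↦10, 5↦1, 6↦3, 7↦5, 8↦7, 9↦9, 10↦0]  zeros at y ∈ {10}
  x = 1: [0↦0, 1↦1, 2↦2, 3↦3, 4↦4, 5↦5, 6↦6, 7↦7, 8↦8, 9↦9, 10↦10]  zeros at y ∈ {0}
  x = 2: [0↦7, 1↦7, 2↦7, 3↦7, 4↦7, 5↦7, 6↦7, 7↦7, 8↦7, 9↦7, 10↦7]  zeros at y ∈ ∅
  x = 3: [0↦1, 1↦0, 2↦10, 3↦9, 4↦8, 5↦7, 6↦6, 7↦5, 8↦4, 9↦3, 10↦2]  zeros at y ∈ {1}
  x = 4: [0↦4, 1↦2, 2↦0, 3↦9, 4↦7, 5↦5, 6↦3, 7↦1, 8↦10, 9↦8, 10↦6]  zeros at y ∈ {2}
  x = 5: [0↦5, 1↦2, 2↦10, 3↦7, 4↦4, 5↦1, 6↦9, 7↦6, 8↦3, 9↦0, 10↦8]  zeros at y ∈ {9}
  x = 6: [0↦4, 1↦0, 2↦7, 3↦3, 4↦10, 5↦6, 6↦2, 7↦9, 8↦5, 9↦1, 10↦8]  zeros at y ∈ {1}
  x = 7: [0↦1, 1↦7, 2↦2, 3↦8, 4↦3, 5↦9, 6↦4, 7↦10, 8↦5, 9↦0, 10↦6]  zeros at y ∈ {9}
  x = 8: [0↦7, 1↦1, 2↦6, 3↦0, 4↦5, 5↦10, 6↦4, 7↦9, 8↦3, 9↦8, 10↦2]  zeros at y ∈ {3}
  x = 9: [0↦0, 1↦4, 2↦8, 3↦1, 4↦5, 5↦9, 6↦2, 7↦6, 8↦10, 9↦3, 10↦7]  zeros at y ∈ {0}
  x = 10: [0↦2, 1↦5, 2↦8, 3↦0, 4↦3, 5↦6, 6↦9, 7↦1, 8↦4, 9↦7, 10↦10]  zeros at y ∈ {3}
Collecting zeros: affine points = {(0, 10), (1, 0), (3, 1), (4, 2), (5, 9), (6, 1), (7, 9), (8, 3), (9, 0), (10, 3)}.
Total count |C(F_11)_aff| = 10.


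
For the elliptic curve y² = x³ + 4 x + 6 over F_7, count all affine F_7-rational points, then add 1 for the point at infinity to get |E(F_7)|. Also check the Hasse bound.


Affine points = {(1, 2), (1, 5), (2, 1), (2, 6), (4, 3), (4, 4), (5, 2), (5, 5), (6, 1), (6, 6)}; affine count = 10; |E(F_7)| = 11.

Discriminant check: Δ ∝ 4a³ + 27b² = 4·4³ + 27·6² = 4·64 + 27·36 ≡ 3 (mod 7). Nonzero ⇒ E is nonsingular.
For each x ∈ F_7, compute rhs = x³ + 4·x + 6 mod 7, then count y ∈ F_7 with y² ≡ rhs.
  x = 0: rhs = 6, matching y values: none (0 points).
  x = 1: rhs = 4, matching y values: 2, 5 (2 points).
  x = 2: rhs = 1, matching y values: 1, 6 (2 points).
  x = 3: rhs = 3, matching y values: none (0 points).
  x = 4: rhs = 2, matching y values: 3, 4 (2 points).
  x = 5: rhs = 4, matching y values: 2, 5 (2 points).
  x = 6: rhs = 1, matching y values: 1, 6 (2 points).
Total affine count: 10.
Full point count |E(F_7)| = 10 + 1 = 11.
Hasse bound: |11 − (7+1)| = |3| = 3 ≤ 2√7 ≈ 5.2915 ✓.


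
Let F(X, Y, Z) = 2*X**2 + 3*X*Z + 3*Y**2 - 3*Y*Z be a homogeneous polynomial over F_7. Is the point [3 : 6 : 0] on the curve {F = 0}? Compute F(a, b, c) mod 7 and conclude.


F(3,6,0) ≡ 0 (mod 7); P is on the curve.

Evaluate F(3, 6, 0) term-by-term (mod 7).
  2*X**2 ↦ 2·9·1·1 = 18
  3*X*Z ↦ 3·3·1·0 = 0
  3*Y**2 ↦ 3·1·36·1 = 108
  -3*Y*Z ↦ -3·1·6·0 = 0
Sum: F(3, 6, 0) = (18) + (0) + (108) + (0) = 126.
Reducing mod 7: 126 ≡ 0 (mod 7).
Since F(a, b, c) ≡ 0 (mod 7), P lies on the curve.


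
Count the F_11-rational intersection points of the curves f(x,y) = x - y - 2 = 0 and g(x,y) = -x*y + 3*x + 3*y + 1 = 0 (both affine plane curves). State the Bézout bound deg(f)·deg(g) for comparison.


Common zeros: {(4, 2)}; count = 1; Bézout bound = 2.

deg(f) = 1, deg(g) = 2, so Bézout bound = 2.
Scan x ∈ F_11. For each x, list the y ∈ F_11 with f(x, y) ≡ 0 and those with g(x, y) ≡ 0 (mod 11); the common zeros in that column are the intersection.
  x = 0: f ≡ 0 at y ∈ {9}; g ≡ 0 at y ∈ {7}; common: ∅.
  x = 1: f ≡ 0 at y ∈ {10}; g ≡ 0 at y ∈ {9}; common: ∅.
  x = 2: f ≡ 0 at y ∈ {0}; g ≡ 0 at y ∈ {4}; common: ∅.
  x = 3: f ≡ 0 at y ∈ {1}; g ≡ 0 at y ∈ ∅; common: ∅.
  x = 4: f ≡ 0 at y ∈ {2}; g ≡ 0 at y ∈ {2}; common: {2}.
  x = 5: f ≡ 0 at y ∈ {3}; g ≡ 0 at y ∈ {8}; common: ∅.
  x = 6: f ≡ 0 at y ∈ {4}; g ≡ 0 at y ∈ {10}; common: ∅.
  x = 7: f ≡ 0 at y ∈ {5}; g ≡ 0 at y ∈ {0}; common: ∅.
  x = 8: f ≡ 0 at y ∈ {6}; g ≡ 0 at y ∈ {5}; common: ∅.
  x = 9: f ≡ 0 at y ∈ {7}; g ≡ 0 at y ∈ {1}; common: ∅.
  x = 10: f ≡ 0 at y ∈ {8}; g ≡ 0 at y ∈ {6}; common: ∅.
Collecting: common zeros = {(4, 2)}, so the count is 1.
Comparison with the Bézout bound: 1 ≤ 2 = deg(f)·deg(g), as expected for curves with no common component (the affine F_11-count falls short of the bound because intersections may lie at infinity, over extension fields, or carry multiplicity).


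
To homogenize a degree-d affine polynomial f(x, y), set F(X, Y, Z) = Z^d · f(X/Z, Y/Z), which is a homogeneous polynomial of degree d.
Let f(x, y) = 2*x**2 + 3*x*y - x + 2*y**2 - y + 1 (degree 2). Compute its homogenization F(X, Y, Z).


F(X, Y, Z) = 2*X**2 + 3*X*Y - X*Z + 2*Y**2 - Y*Z + Z**2

deg(f) = 2.
Substitute x = X/Z, y = Y/Z into f, then multiply by Z^2.
  monomial 2·x^2·y^0 ↦ 2·X^2·Y^0·Z^0.
  monomial 3·x^1·y^1 ↦ 3·X^1·Y^1·Z^0.
  monomial -1·x^1·y^0 ↦ -1·X^1·Y^0·Z^1.
  monomial 2·x^0·y^2 ↦ 2·X^0·Y^2·Z^0.
  monomial -1·x^0·y^1 ↦ -1·X^0·Y^1·Z^1.
  monomial 1·x^0·y^0 ↦ 1·X^0·Y^0·Z^2.
Collecting: F(X, Y, Z) = 2*X**2 + 3*X*Y - X*Z + 2*Y**2 - Y*Z + Z**2.


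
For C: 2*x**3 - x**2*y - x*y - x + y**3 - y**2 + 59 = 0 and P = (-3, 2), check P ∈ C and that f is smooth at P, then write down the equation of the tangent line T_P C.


Tangent line at P: 63*x + 2*y + 185 = 0.

Step 1: f(-3, 2) = 0, so P lies on C.
Step 2: partial derivatives
  f_x(x, y) = 6*x**2 - 2*x*y - y - 1, f_y(x, y) = -x**2 - x + 3*y**2 - 2*y.
  f_x(P) = 63, f_y(P) = 2 (gradient nonzero, so P is smooth).
Step 3: tangent line at P: 63·(x − -3) + 2·(y − 2) = 0.
Expanding: 63*x + 2*y + 185 = 0.


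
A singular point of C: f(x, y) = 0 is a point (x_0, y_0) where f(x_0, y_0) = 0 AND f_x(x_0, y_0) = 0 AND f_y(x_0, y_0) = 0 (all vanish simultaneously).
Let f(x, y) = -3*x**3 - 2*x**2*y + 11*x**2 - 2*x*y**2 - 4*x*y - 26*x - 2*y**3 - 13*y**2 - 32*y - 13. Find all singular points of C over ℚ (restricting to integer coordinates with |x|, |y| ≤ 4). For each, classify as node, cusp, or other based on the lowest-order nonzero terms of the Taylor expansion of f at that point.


Singular points: {(2, -3)}; classification: node.

Compute partial derivatives:
  f_x = -9*x**2 - 4*x*y + 22*x - 2*y**2 - 4*y - 26.
  f_y = -2*x**2 - 4*x*y - 4*x - 6*y**2 - 26*y - 32.
Scan x_0 ∈ {−4, ..., 4}. For each x_0, f_y(x_0, y) is a polynomial in y; find its integer roots y ∈ {−4, ..., 4}, then test f_x and f at those candidates.
  x = -4: f_y(-4, y) = -6*y**2 - 10*y - 48; no integer root y with |y| ≤ 4.
  x = -3: f_y(-3, y) = -6*y**2 - 14*y - 38; no integer root y with |y| ≤ 4.
  x = -2: f_y(-2, y) = -6*y**2 - 18*y - 32; no integer root y with |y| ≤ 4.
  x = -1: f_y(-1, y) = -6*y**2 - 22*y - 30; no integer root y with |y| ≤ 4.
  x = 0: f_y(0, y) = -6*y**2 - 26*y - 32; no integer root y with |y| ≤ 4.
  x = 1: f_y(1, y) = -6*y**2 - 30*y - 38; no integer root y with |y| ≤ 4.
  x = 2: f_y(2, y) = -6*y**2 - 34*y - 48; vanishes at y ∈ {-3}. (2, -3): f_x = 0, f = 0 — SINGULAR.
  x = 3: f_y(3, y) = -6*y**2 - 38*y - 62; no integer root y with |y| ≤ 4.
  x = 4: f_y(4, y) = -6*y**2 - 42*y - 80; no integer root y with |y| ≤ 4.
Only singular point on the grid: (2, -3).
Classify: substitute x = 2 + u, y = -3 + v and expand: f = -3*u**3 - 2*u**2*v - u**2 - 2*u*v**2 - 2*v**3 + v**2.
No constant or linear terms (consistent with a singular point). Quadratic part: -u**2 + v**2. Cubic part: -3*u**3 - 2*u**2*v - 2*u*v**2 - 2*v**3.
The quadratic part v**2 - u**2 = (v − u)(v + u) splits into two distinct linear factors, so there are two distinct tangent lines y − -3 = ±(x − 2) — this is a node (ordinary double point).
Classification: node.


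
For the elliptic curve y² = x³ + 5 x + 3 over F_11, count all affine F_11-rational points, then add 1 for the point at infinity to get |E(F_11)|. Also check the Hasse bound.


Affine points = {(0, 5), (0, 6), (1, 3), (1, 8), (3, 1), (3, 10), (8, 4), (8, 7)}; affine count = 8; |E(F_11)| = 9.

Discriminant check: Δ ∝ 4a³ + 27b² = 4·5³ + 27·3² = 4·125 + 27·9 ≡ 6 (mod 11). Nonzero ⇒ E is nonsingular.
For each x ∈ F_11, compute rhs = x³ + 5·x + 3 mod 11, then count y ∈ F_11 with y² ≡ rhs.
  x = 0: rhs = 3, matching y values: 5, 6 (2 points).
  x = 1: rhs = 9, matching y values: 3, 8 (2 points).
  x = 2: rhs = 10, matching y values: none (0 points).
  x = 3: rhs = 1, matching y values: 1, 10 (2 points).
  x = 4: rhs = 10, matching y values: none (0 points).
  x = 5: rhs = 10, matching y values: none (0 points).
  x = 6: rhs = 7, matching y values: none (0 points).
  x = 7: rhs = 7, matching y values: none (0 points).
  x = 8: rhs = 5, matching y values: 4, 7 (2 points).
  x = 9: rhs = 7, matching y values: none (0 points).
  x = 10: rhs = 8, matching y values: none (0 points).
Total affine count: 8.
Full point count |E(F_11)| = 8 + 1 = 9.
Hasse bound: |9 − (11+1)| = |-3| = 3 ≤ 2√11 ≈ 6.6332 ✓.


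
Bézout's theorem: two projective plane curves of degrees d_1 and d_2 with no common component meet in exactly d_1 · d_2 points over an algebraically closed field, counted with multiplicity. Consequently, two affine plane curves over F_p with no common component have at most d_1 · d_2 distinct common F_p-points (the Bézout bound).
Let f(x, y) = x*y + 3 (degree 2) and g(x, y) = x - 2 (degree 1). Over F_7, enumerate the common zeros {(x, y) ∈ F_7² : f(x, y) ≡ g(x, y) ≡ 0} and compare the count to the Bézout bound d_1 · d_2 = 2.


Common zeros: {(2, 2)}; count = 1; Bézout bound = 2.

deg(f) = 2, deg(g) = 1, so Bézout bound = 2.
Scan x ∈ F_7. For each x, list the y ∈ F_7 with f(x, y) ≡ 0 and those with g(x, y) ≡ 0 (mod 7); the common zeros in that column are the intersection.
  x = 0: f ≡ 0 at y ∈ ∅; g ≡ 0 at y ∈ ∅; common: ∅.
  x = 1: f ≡ 0 at y ∈ {4}; g ≡ 0 at y ∈ ∅; common: ∅.
  x = 2: f ≡ 0 at y ∈ {2}; g ≡ 0 at y ∈ {0, 1, 2, 3, 4, 5, 6}; common: {2}.
  x = 3: f ≡ 0 at y ∈ {6}; g ≡ 0 at y ∈ ∅; common: ∅.
  x = 4: f ≡ 0 at y ∈ {1}; g ≡ 0 at y ∈ ∅; common: ∅.
  x = 5: f ≡ 0 at y ∈ {5}; g ≡ 0 at y ∈ ∅; common: ∅.
  x = 6: f ≡ 0 at y ∈ {3}; g ≡ 0 at y ∈ ∅; common: ∅.
Collecting: common zeros = {(2, 2)}, so the count is 1.
Comparison with the Bézout bound: 1 ≤ 2 = deg(f)·deg(g), as expected for curves with no common component (the affine F_7-count falls short of the bound because intersections may lie at infinity, over extension fields, or carry multiplicity).


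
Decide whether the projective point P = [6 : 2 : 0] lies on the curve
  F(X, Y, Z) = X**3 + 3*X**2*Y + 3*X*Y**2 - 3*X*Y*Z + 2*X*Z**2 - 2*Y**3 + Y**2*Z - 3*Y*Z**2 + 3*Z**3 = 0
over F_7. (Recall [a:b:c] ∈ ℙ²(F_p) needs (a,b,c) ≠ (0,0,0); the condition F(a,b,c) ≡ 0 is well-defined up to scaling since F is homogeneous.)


F(6,2,0) ≡ 5 (mod 7); P is NOT on the curve.

Evaluate F(6, 2, 0) term-by-term (mod 7).
  X**3 ↦ 1·216·1·1 = 216
  3*X**2*Y ↦ 3·36·2·1 = 216
  3*X*Y**2 ↦ 3·6·4·1 = 72
  -3*X*Y*Z ↦ -3·6·2·0 = 0
  2*X*Z**2 ↦ 2·6·1·0 = 0
  -2*Y**3 ↦ -2·1·8·1 = -16
  Y**2*Z ↦ 1·1·4·0 = 0
  -3*Y*Z**2 ↦ -3·1·2·0 = 0
  3*Z**3 ↦ 3·1·1·0 = 0
Sum: F(6, 2, 0) = (216) + (216) + (72) + (0) + (0) + (-16) + (0) + (0) + (0) = 488.
Reducing mod 7: 488 ≡ 5 (mod 7).
Since F(a, b, c) ≡ 5 ≠ 0 (mod 7), P does NOT lie on the curve.


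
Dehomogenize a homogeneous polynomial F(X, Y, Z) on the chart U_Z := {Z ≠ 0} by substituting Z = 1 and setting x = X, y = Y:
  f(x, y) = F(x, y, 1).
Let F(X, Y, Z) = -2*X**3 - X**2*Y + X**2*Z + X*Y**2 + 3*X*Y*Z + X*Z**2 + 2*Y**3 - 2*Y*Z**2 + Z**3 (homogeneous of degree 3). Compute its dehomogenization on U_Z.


f(x, y) = -2*x**3 - x**2*y + x**2 + x*y**2 + 3*x*y + x + 2*y**3 - 2*y + 1

On U_Z we set Z = 1. Each monomial c·X^i·Y^j·Z^k in F becomes c·x^i·y^j·1^k = c·x^i·y^j.
Substituting Z = 1: F(X, Y, 1) = -2*x**3 - x**2*y + x**2 + x*y**2 + 3*x*y + x + 2*y**3 - 2*y + 1.
Note: deg(f) ≤ deg(F) = 3; strict inequality happens when F is divisible by Z (lost terms).


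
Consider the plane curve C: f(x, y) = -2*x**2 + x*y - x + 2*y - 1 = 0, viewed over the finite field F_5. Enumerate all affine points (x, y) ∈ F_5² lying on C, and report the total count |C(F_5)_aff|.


Affine F_5-points: {(0, 3), (1, 3), (2, 4), (4, 2)}; count = 4.

For each of the 25 pairs (x, y) ∈ F_5², evaluate f(x, y) mod 5. Record the zeros.
  x = 0: [0↦4, 1↦1, 2↦3, 3↦0, 4↦2]  zeros at y ∈ {3}
  x = 1: [0↦1, 1↦4, 2↦2, 3↦0, 4↦3]  zeros at y ∈ {3}
  x = 2: [0↦4, 1↦3, 2↦2, 3↦1, 4↦0]  zeros at y ∈ {4}
  x = 3: [0↦3, 1↦3, 2↦3, 3↦3, 4↦3]  zeros at y ∈ ∅
  x = 4: [0↦3, 1↦4, 2↦0, 3↦1, 4↦2]  zeros at y ∈ {2}
Collecting zeros: affine points = {(0, 3), (1, 3), (2, 4), (4, 2)}.
Total count |C(F_5)_aff| = 4.


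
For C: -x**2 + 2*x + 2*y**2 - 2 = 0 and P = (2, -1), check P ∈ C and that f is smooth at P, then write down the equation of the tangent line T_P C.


Tangent line at P: -2*x - 4*y = 0.

Step 1: f(2, -1) = 0, so P lies on C.
Step 2: partial derivatives
  f_x(x, y) = 2 - 2*x, f_y(x, y) = 4*y.
  f_x(P) = -2, f_y(P) = -4 (gradient nonzero, so P is smooth).
Step 3: tangent line at P: -2·(x − 2) + -4·(y − -1) = 0.
Expanding: -2*x - 4*y = 0.


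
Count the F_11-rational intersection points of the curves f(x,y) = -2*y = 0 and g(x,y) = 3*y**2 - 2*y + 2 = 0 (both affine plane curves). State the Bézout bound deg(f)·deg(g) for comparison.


Common zeros: ∅; count = 0; Bézout bound = 2.

deg(f) = 1, deg(g) = 2, so Bézout bound = 2.
Scan x ∈ F_11. For each x, list the y ∈ F_11 with f(x, y) ≡ 0 and those with g(x, y) ≡ 0 (mod 11); the common zeros in that column are the intersection.
  x = 0: f ≡ 0 at y ∈ {0}; g ≡ 0 at y ∈ ∅; common: ∅.
  x = 1: f ≡ 0 at y ∈ {0}; g ≡ 0 at y ∈ ∅; common: ∅.
  x = 2: f ≡ 0 at y ∈ {0}; g ≡ 0 at y ∈ ∅; common: ∅.
  x = 3: f ≡ 0 at y ∈ {0}; g ≡ 0 at y ∈ ∅; common: ∅.
  x = 4: f ≡ 0 at y ∈ {0}; g ≡ 0 at y ∈ ∅; common: ∅.
  x = 5: f ≡ 0 at y ∈ {0}; g ≡ 0 at y ∈ ∅; common: ∅.
  x = 6: f ≡ 0 at y ∈ {0}; g ≡ 0 at y ∈ ∅; common: ∅.
  x = 7: f ≡ 0 at y ∈ {0}; g ≡ 0 at y ∈ ∅; common: ∅.
  x = 8: f ≡ 0 at y ∈ {0}; g ≡ 0 at y ∈ ∅; common: ∅.
  x = 9: f ≡ 0 at y ∈ {0}; g ≡ 0 at y ∈ ∅; common: ∅.
  x = 10: f ≡ 0 at y ∈ {0}; g ≡ 0 at y ∈ ∅; common: ∅.
Collecting: common zeros = ∅, so the count is 0.
Comparison with the Bézout bound: 0 ≤ 2 = deg(f)·deg(g), as expected for curves with no common component (the affine F_11-count falls short of the bound because intersections may lie at infinity, over extension fields, or carry multiplicity).


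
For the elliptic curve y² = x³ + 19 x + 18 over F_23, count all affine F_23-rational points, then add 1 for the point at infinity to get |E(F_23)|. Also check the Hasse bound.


Affine points = {(0, 8), (0, 15), (2, 8), (2, 15), (5, 10), (5, 13), (6, 7), (6, 16), (10, 9), (10, 14), (13, 1), (13, 22), (16, 5), (16, 18), (19, 4), (19, 19), (20, 7), (20, 16), (21, 8), (21, 15)}; affine count = 20; |E(F_23)| = 21.

Discriminant check: Δ ∝ 4a³ + 27b² = 4·19³ + 27·18² = 4·6859 + 27·324 ≡ 5 (mod 23). Nonzero ⇒ E is nonsingular.
For each x ∈ F_23, compute rhs = x³ + 19·x + 18 mod 23, then count y ∈ F_23 with y² ≡ rhs.
  x = 0: rhs = 18, matching y values: 8, 15 (2 points).
  x = 1: rhs = 15, matching y values: none (0 points).
  x = 2: rhs = 18, matching y values: 8, 15 (2 points).
  x = 3: rhs = 10, matching y values: none (0 points).
  x = 4: rhs = 20, matching y values: none (0 points).
  x = 5: rhs = 8, matching y values: 10, 13 (2 points).
  x = 6: rhs = 3, matching y values: 7, 16 (2 points).
  x = 7: rhs = 11, matching y values: none (0 points).
  x = 8: rhs = 15, matching y values: none (0 points).
  x = 9: rhs = 21, matching y values: none (0 points).
  x = 10: rhs = 12, matching y values: 9, 14 (2 points).
  x = 11: rhs = 17, matching y values: none (0 points).
  x = 12: rhs = 19, matching y values: none (0 points).
  x = 13: rhs = 1, matching y values: 1, 22 (2 points).
  x = 14: rhs = 15, matching y values: none (0 points).
  x = 15: rhs = 21, matching y values: none (0 points).
  x = 16: rhs = 2, matching y values: 5, 18 (2 points).
  x = 17: rhs = 10, matching y values: none (0 points).
  x = 18: rhs = 5, matching y values: none (0 points).
  x = 19: rhs = 16, matching y values: 4, 19 (2 points).
  x = 20: rhs = 3, matching y values: 7, 16 (2 points).
  x = 21: rhs = 18, matching y values: 8, 15 (2 points).
  x = 22: rhs = 21, matching y values: none (0 points).
Total affine count: 20.
Full point count |E(F_23)| = 20 + 1 = 21.
Hasse bound: |21 − (23+1)| = |-3| = 3 ≤ 2√23 ≈ 9.5917 ✓.


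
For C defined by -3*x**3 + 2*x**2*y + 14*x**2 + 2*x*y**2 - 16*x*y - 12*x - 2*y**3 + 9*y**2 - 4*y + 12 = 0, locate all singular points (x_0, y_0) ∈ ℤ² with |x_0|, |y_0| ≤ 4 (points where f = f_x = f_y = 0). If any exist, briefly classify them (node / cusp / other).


Singular points: {(2, 2)}; classification: cusp.

Compute partial derivatives:
  f_x = -9*x**2 + 4*x*y + 28*x + 2*y**2 - 16*y - 12.
  f_y = 2*x**2 + 4*x*y - 16*x - 6*y**2 + 18*y - 4.
Scan x_0 ∈ {−4, ..., 4}. For each x_0, f_y(x_0, y) is a polynomial in y; find its integer roots y ∈ {−4, ..., 4}, then test f_x and f at those candidates.
  x = -4: f_y(-4, y) = -6*y**2 + 2*y + 92; no integer root y with |y| ≤ 4.
  x = -3: f_y(-3, y) = -6*y**2 + 6*y + 62; no integer root y with |y| ≤ 4.
  x = -2: f_y(-2, y) = -6*y**2 + 10*y + 36; no integer root y with |y| ≤ 4.
  x = -1: f_y(-1, y) = -6*y**2 + 14*y + 14; no integer root y with |y| ≤ 4.
  x = 0: f_y(0, y) = -6*y**2 + 18*y - 4; no integer root y with |y| ≤ 4.
  x = 1: f_y(1, y) = -6*y**2 + 22*y - 18; no integer root y with |y| ≤ 4.
  x = 2: f_y(2, y) = -6*y**2 + 26*y - 28; vanishes at y ∈ {2}. (2, 2): f_x = 0, f = 0 — SINGULAR.
  x = 3: f_y(3, y) = -6*y**2 + 30*y - 34; no integer root y with |y| ≤ 4.
  x = 4: f_y(4, y) = -6*y**2 + 34*y - 36; no integer root y with |y| ≤ 4.
Only singular point on the grid: (2, 2).
Classify: substitute x = 2 + u, y = 2 + v and expand: f = -3*u**3 + 2*u**2*v + 2*u*v**2 - 2*v**3 + v**2.
No constant or linear terms (consistent with a singular point). Quadratic part: v**2. Cubic part: -3*u**3 + 2*u**2*v + 2*u*v**2 - 2*v**3.
The quadratic part v**2 is a perfect square, so there is a single (double) tangent line v = 0, i.e. y = 2. Restricting the cubic part to that line (v = 0) leaves -3*u**3 ≠ 0, so f is not divisible by v and the branch is v² ≈ 3*u**3 to lowest order — this is a cusp.
Classification: cusp.


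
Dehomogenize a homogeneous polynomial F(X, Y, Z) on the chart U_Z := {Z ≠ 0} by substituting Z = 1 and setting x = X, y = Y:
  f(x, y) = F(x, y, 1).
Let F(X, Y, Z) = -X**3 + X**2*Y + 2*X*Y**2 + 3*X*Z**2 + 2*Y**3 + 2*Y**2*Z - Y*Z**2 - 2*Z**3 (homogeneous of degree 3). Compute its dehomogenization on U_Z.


f(x, y) = -x**3 + x**2*y + 2*x*y**2 + 3*x + 2*y**3 + 2*y**2 - y - 2

On U_Z we set Z = 1. Each monomial c·X^i·Y^j·Z^k in F becomes c·x^i·y^j·1^k = c·x^i·y^j.
Substituting Z = 1: F(X, Y, 1) = -x**3 + x**2*y + 2*x*y**2 + 3*x + 2*y**3 + 2*y**2 - y - 2.
Note: deg(f) ≤ deg(F) = 3; strict inequality happens when F is divisible by Z (lost terms).


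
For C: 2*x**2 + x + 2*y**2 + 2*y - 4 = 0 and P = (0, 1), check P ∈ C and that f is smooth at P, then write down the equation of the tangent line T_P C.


Tangent line at P: x + 6*y - 6 = 0.

Step 1: f(0, 1) = 0, so P lies on C.
Step 2: partial derivatives
  f_x(x, y) = 4*x + 1, f_y(x, y) = 4*y + 2.
  f_x(P) = 1, f_y(P) = 6 (gradient nonzero, so P is smooth).
Step 3: tangent line at P: 1·(x − 0) + 6·(y − 1) = 0.
Expanding: x + 6*y - 6 = 0.


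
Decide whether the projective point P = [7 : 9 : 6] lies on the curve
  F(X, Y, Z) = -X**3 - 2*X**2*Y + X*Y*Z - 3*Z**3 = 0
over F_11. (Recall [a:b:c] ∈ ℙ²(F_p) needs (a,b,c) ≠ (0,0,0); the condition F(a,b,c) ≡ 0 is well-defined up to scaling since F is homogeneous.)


F(7,9,6) ≡ 1 (mod 11); P is NOT on the curve.

Evaluate F(7, 9, 6) term-by-term (mod 11).
  -X**3 ↦ -1·343·1·1 = -343
  -2*X**2*Y ↦ -2·49·9·1 = -882
  X*Y*Z ↦ 1·7·9·6 = 378
  -3*Z**3 ↦ -3·1·1·216 = -648
Sum: F(7, 9, 6) = (-343) + (-882) + (378) + (-648) = -1495.
Reducing mod 11: -1495 ≡ 1 (mod 11).
Since F(a, b, c) ≡ 1 ≠ 0 (mod 11), P does NOT lie on the curve.


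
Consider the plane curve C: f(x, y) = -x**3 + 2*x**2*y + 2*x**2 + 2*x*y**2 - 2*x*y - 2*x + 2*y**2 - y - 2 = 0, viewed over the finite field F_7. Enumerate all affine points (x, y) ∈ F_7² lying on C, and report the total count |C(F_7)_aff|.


Affine F_7-points: {(1, 1), (3, 5), (4, 0), (4, 4), (6, 6)}; count = 5.

For each of the 49 pairs (x, y) ∈ F_7², evaluate f(x, y) mod 7. Record the zeros.
  x = 0: [0↦5, 1↦6, 2↦4, 3↦6, 4↦5, 5↦1, 6↦1]  zeros at y ∈ ∅
  x = 1: [0↦4, 1↦0, 2↦4, 3↦2, 4↦1, 5↦1, 6↦2]  zeros at y ∈ {1}
  x = 2: [0↦1, 1↦3, 2↦3, 3↦1, 4↦4, 5↦5, 6↦4]  zeros at y ∈ ∅
  x = 3: [0↦4, 1↦2, 2↦2, 3↦4, 4↦1, 5↦0, 6↦1]  zeros at y ∈ {5}
  x = 4: [0↦0, 1↦5, 2↦2, 3↦5, 4↦0, 5↦1, 6↦1]  zeros at y ∈ {0, 4}
  x = 5: [0↦4, 1↦6, 2↦4, 3↦5, 4↦2, 5↦2, 6↦5]  zeros at y ∈ ∅
  x = 6: [0↦3, 1↦6, 2↦2, 3↦5, 4↦1, 5↦4, 6↦0]  zeros at y ∈ {6}
Collecting zeros: affine points = {(1, 1), (3, 5), (4, 0), (4, 4), (6, 6)}.
Total count |C(F_7)_aff| = 5.


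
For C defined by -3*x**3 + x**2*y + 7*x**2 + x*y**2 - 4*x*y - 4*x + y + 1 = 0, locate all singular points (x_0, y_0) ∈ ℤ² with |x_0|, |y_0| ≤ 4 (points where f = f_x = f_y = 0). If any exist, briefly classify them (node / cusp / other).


Singular points: {(1, 1)}; classification: node.

Compute partial derivatives:
  f_x = -9*x**2 + 2*x*y + 14*x + y**2 - 4*y - 4.
  f_y = x**2 + 2*x*y - 4*x + 1.
Scan x_0 ∈ {−4, ..., 4}. For each x_0, f_y(x_0, y) is a polynomial in y; find its integer roots y ∈ {−4, ..., 4}, then test f_x and f at those candidates.
  x = -4: f_y(-4, y) = 33 - 8*y; no integer root y with |y| ≤ 4.
  x = -3: f_y(-3, y) = 22 - 6*y; no integer root y with |y| ≤ 4.
  x = -2: f_y(-2, y) = 13 - 4*y; no integer root y with |y| ≤ 4.
  x = -1: f_y(-1, y) = 6 - 2*y; vanishes at y ∈ {3}. (-1, 3): f_x = -36 ≠ 0.
  x = 0: f_y(0, y) = 1; no integer root y with |y| ≤ 4.
  x = 1: f_y(1, y) = 2*y - 2; vanishes at y ∈ {1}. (1, 1): f_x = 0, f = 0 — SINGULAR.
  x = 2: f_y(2, y) = 4*y - 3; no integer root y with |y| ≤ 4.
  x = 3: f_y(3, y) = 6*y - 2; no integer root y with |y| ≤ 4.
  x = 4: f_y(4, y) = 8*y + 1; no integer root y with |y| ≤ 4.
Only singular point on the grid: (1, 1).
Classify: substitute x = 1 + u, y = 1 + v and expand: f = -3*u**3 + u**2*v - u**2 + u*v**2 + v**2.
No constant or linear terms (consistent with a singular point). Quadratic part: -u**2 + v**2. Cubic part: -3*u**3 + u**2*v + u*v**2.
The quadratic part v**2 - u**2 = (v − u)(v + u) splits into two distinct linear factors, so there are two distinct tangent lines y − 1 = ±(x − 1) — this is a node (ordinary double point).
Classification: node.


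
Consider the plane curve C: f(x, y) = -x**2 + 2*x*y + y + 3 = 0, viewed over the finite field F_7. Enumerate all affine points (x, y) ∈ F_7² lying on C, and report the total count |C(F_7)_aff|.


Affine F_7-points: {(0, 4), (1, 4), (2, 3), (4, 3), (5, 2), (6, 2)}; count = 6.

For each of the 49 pairs (x, y) ∈ F_7², evaluate f(x, y) mod 7. Record the zeros.
  x = 0: [0↦3, 1↦4, 2↦5, 3↦6, 4↦0, 5↦1, 6↦2]  zeros at y ∈ {4}
  x = 1: [0↦2, 1↦5, 2↦1, 3↦4, 4↦0, 5↦3, 6↦6]  zeros at y ∈ {4}
  x = 2: [0↦6, 1↦4, 2↦2, 3↦0, 4↦5, 5↦3, 6↦1]  zeros at y ∈ {3}
  x = 3: [0↦1, 1↦1, 2↦1, 3↦1, 4↦1, 5↦1, 6↦1]  zeros at y ∈ ∅
  x = 4: [0↦1, 1↦3, 2↦5, 3↦0, 4↦2, 5↦4, 6↦6]  zeros at y ∈ {3}
  x = 5: [0↦6, 1↦3, 2↦0, 3↦4, 4↦1, 5↦5, 6↦2]  zeros at y ∈ {2}
  x = 6: [0↦2, 1↦1, 2↦0, 3↦6, 4↦5, 5↦4, 6↦3]  zeros at y ∈ {2}
Collecting zeros: affine points = {(0, 4), (1, 4), (2, 3), (4, 3), (5, 2), (6, 2)}.
Total count |C(F_7)_aff| = 6.


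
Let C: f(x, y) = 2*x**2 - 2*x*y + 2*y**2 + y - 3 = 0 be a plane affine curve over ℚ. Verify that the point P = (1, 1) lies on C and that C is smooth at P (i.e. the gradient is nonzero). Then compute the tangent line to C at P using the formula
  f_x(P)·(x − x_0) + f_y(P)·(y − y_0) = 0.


Tangent line at P: 2*x + 3*y - 5 = 0.

Step 1: f(1, 1) = 0, so P lies on C.
Step 2: partial derivatives
  f_x(x, y) = 4*x - 2*y, f_y(x, y) = -2*x + 4*y + 1.
  f_x(P) = 2, f_y(P) = 3 (gradient nonzero, so P is smooth).
Step 3: tangent line at P: 2·(x − 1) + 3·(y − 1) = 0.
Expanding: 2*x + 3*y - 5 = 0.


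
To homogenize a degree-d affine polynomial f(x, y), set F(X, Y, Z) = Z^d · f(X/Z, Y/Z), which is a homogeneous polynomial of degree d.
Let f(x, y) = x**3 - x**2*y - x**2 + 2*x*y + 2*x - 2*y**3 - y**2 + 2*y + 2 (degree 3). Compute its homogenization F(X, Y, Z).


F(X, Y, Z) = X**3 - X**2*Y - X**2*Z + 2*X*Y*Z + 2*X*Z**2 - 2*Y**3 - Y**2*Z + 2*Y*Z**2 + 2*Z**3

deg(f) = 3.
Substitute x = X/Z, y = Y/Z into f, then multiply by Z^3.
  monomial 1·x^3·y^0 ↦ 1·X^3·Y^0·Z^0.
  monomial -1·x^2·y^1 ↦ -1·X^2·Y^1·Z^0.
  monomial -1·x^2·y^0 ↦ -1·X^2·Y^0·Z^1.
  monomial 2·x^1·y^1 ↦ 2·X^1·Y^1·Z^1.
  monomial 2·x^1·y^0 ↦ 2·X^1·Y^0·Z^2.
  monomial -2·x^0·y^3 ↦ -2·X^0·Y^3·Z^0.
  monomial -1·x^0·y^2 ↦ -1·X^0·Y^2·Z^1.
  monomial 2·x^0·y^1 ↦ 2·X^0·Y^1·Z^2.
  monomial 2·x^0·y^0 ↦ 2·X^0·Y^0·Z^3.
Collecting: F(X, Y, Z) = X**3 - X**2*Y - X**2*Z + 2*X*Y*Z + 2*X*Z**2 - 2*Y**3 - Y**2*Z + 2*Y*Z**2 + 2*Z**3.


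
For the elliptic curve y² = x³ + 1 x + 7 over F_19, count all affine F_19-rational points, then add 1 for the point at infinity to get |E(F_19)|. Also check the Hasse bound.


Affine points = {(0, 8), (0, 11), (1, 3), (1, 16), (2, 6), (2, 13), (5, 2), (5, 17), (6, 1), (6, 18), (9, 2), (9, 17), (11, 0), (17, 4), (17, 15), (18, 9), (18, 10)}; affine count = 17; |E(F_19)| = 18.

Discriminant check: Δ ∝ 4a³ + 27b² = 4·1³ + 27·7² = 4·1 + 27·49 ≡ 16 (mod 19). Nonzero ⇒ E is nonsingular.
For each x ∈ F_19, compute rhs = x³ + 1·x + 7 mod 19, then count y ∈ F_19 with y² ≡ rhs.
  x = 0: rhs = 7, matching y values: 8, 11 (2 points).
  x = 1: rhs = 9, matching y values: 3, 16 (2 points).
  x = 2: rhs = 17, matching y values: 6, 13 (2 points).
  x = 3: rhs = 18, matching y values: none (0 points).
  x = 4: rhs = 18, matching y values: none (0 points).
  x = 5: rhs = 4, matching y values: 2, 17 (2 points).
  x = 6: rhs = 1, matching y values: 1, 18 (2 points).
  x = 7: rhs = 15, matching y values: none (0 points).
  x = 8: rhs = 14, matching y values: none (0 points).
  x = 9: rhs = 4, matching y values: 2, 17 (2 points).
  x = 10: rhs = 10, matching y values: none (0 points).
  x = 11: rhs = 0, matching y values: 0 (1 points).
  x = 12: rhs = 18, matching y values: none (0 points).
  x = 13: rhs = 13, matching y values: none (0 points).
  x = 14: rhs = 10, matching y values: none (0 points).
  x = 15: rhs = 15, matching y values: none (0 points).
  x = 16: rhs = 15, matching y values: none (0 points).
  x = 17: rhs = 16, matching y values: 4, 15 (2 points).
  x = 18: rhs = 5, matching y values: 9, 10 (2 points).
Total affine count: 17.
Full point count |E(F_19)| = 17 + 1 = 18.
Hasse bound: |18 − (19+1)| = |-2| = 2 ≤ 2√19 ≈ 8.7178 ✓.


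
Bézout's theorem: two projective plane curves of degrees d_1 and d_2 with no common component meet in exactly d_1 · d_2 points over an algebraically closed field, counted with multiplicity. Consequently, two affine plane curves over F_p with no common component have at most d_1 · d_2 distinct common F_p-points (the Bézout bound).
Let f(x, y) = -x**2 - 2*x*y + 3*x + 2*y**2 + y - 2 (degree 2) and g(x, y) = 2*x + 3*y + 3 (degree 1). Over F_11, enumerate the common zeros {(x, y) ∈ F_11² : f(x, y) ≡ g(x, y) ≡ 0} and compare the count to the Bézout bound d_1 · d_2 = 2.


Common zeros: {(8, 1)}; count = 1; Bézout bound = 2.

deg(f) = 2, deg(g) = 1, so Bézout bound = 2.
Scan x ∈ F_11. For each x, list the y ∈ F_11 with f(x, y) ≡ 0 and those with g(x, y) ≡ 0 (mod 11); the common zeros in that column are the intersection.
  x = 0: f ≡ 0 at y ∈ ∅; g ≡ 0 at y ∈ {10}; common: ∅.
  x = 1: f ≡ 0 at y ∈ {0, 6}; g ≡ 0 at y ∈ {2}; common: ∅.
  x = 2: f ≡ 0 at y ∈ {0, 7}; g ≡ 0 at y ∈ {5}; common: ∅.
  x = 3: f ≡ 0 at y ∈ ∅; g ≡ 0 at y ∈ {8}; common: ∅.
  x = 4: f ≡ 0 at y ∈ {1, 8}; g ≡ 0 at y ∈ {0}; common: ∅.
  x = 5: f ≡ 0 at y ∈ {2, 8}; g ≡ 0 at y ∈ {3}; common: ∅.
  x = 6: f ≡ 0 at y ∈ ∅; g ≡ 0 at y ∈ {6}; common: ∅.
  x = 7: f ≡ 0 at y ∈ ∅; g ≡ 0 at y ∈ {9}; common: ∅.
  x = 8: f ≡ 0 at y ∈ {1}; g ≡ 0 at y ∈ {1}; common: {1}.
  x = 9: f ≡ 0 at y ∈ {7}; g ≡ 0 at y ∈ {4}; common: ∅.
  x = 10: f ≡ 0 at y ∈ ∅; g ≡ 0 at y ∈ {7}; common: ∅.
Collecting: common zeros = {(8, 1)}, so the count is 1.
Comparison with the Bézout bound: 1 ≤ 2 = deg(f)·deg(g), as expected for curves with no common component (the affine F_11-count falls short of the bound because intersections may lie at infinity, over extension fields, or carry multiplicity).


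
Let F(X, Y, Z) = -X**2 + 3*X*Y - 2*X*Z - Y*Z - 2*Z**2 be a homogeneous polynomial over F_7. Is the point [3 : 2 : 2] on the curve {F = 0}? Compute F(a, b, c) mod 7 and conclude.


F(3,2,2) ≡ 6 (mod 7); P is NOT on the curve.

Evaluate F(3, 2, 2) term-by-term (mod 7).
  -X**2 ↦ -1·9·1·1 = -9
  3*X*Y ↦ 3·3·2·1 = 18
  -2*X*Z ↦ -2·3·1·2 = -12
  -Y*Z ↦ -1·1·2·2 = -4
  -2*Z**2 ↦ -2·1·1·4 = -8
Sum: F(3, 2, 2) = (-9) + (18) + (-12) + (-4) + (-8) = -15.
Reducing mod 7: -15 ≡ 6 (mod 7).
Since F(a, b, c) ≡ 6 ≠ 0 (mod 7), P does NOT lie on the curve.


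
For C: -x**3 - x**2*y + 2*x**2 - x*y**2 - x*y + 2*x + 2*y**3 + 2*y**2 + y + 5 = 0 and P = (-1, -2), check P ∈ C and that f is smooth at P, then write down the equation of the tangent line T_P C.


Tangent line at P: -11*x + 13*y + 15 = 0.

Step 1: f(-1, -2) = 0, so P lies on C.
Step 2: partial derivatives
  f_x(x, y) = -3*x**2 - 2*x*y + 4*x - y**2 - y + 2, f_y(x, y) = -x**2 - 2*x*y - x + 6*y**2 + 4*y + 1.
  f_x(P) = -11, f_y(P) = 13 (gradient nonzero, so P is smooth).
Step 3: tangent line at P: -11·(x − -1) + 13·(y − -2) = 0.
Expanding: -11*x + 13*y + 15 = 0.


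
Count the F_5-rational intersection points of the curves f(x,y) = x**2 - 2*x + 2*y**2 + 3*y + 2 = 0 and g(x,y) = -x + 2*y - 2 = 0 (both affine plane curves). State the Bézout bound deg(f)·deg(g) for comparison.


Common zeros: {(1, 4), (3, 0)}; count = 2; Bézout bound = 2.

deg(f) = 2, deg(g) = 1, so Bézout bound = 2.
Scan x ∈ F_5. For each x, list the y ∈ F_5 with f(x, y) ≡ 0 and those with g(x, y) ≡ 0 (mod 5); the common zeros in that column are the intersection.
  x = 0: f ≡ 0 at y ∈ ∅; g ≡ 0 at y ∈ {1}; common: ∅.
  x = 1: f ≡ 0 at y ∈ {2, 4}; g ≡ 0 at y ∈ {4}; common: {4}.
  x = 2: f ≡ 0 at y ∈ ∅; g ≡ 0 at y ∈ {2}; common: ∅.
  x = 3: f ≡ 0 at y ∈ {0, 1}; g ≡ 0 at y ∈ {0}; common: {0}.
  x = 4: f ≡ 0 at y ∈ {0, 1}; g ≡ 0 at y ∈ {3}; common: ∅.
Collecting: common zeros = {(1, 4), (3, 0)}, so the count is 2.
Comparison with the Bézout bound: 2 ≤ 2 = deg(f)·deg(g), as expected for curves with no common component (the bound is attained).


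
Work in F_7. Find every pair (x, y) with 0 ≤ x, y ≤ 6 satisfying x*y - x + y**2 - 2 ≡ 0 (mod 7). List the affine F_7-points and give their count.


Affine F_7-points: {(0, 3), (0, 4), (3, 5), (3, 6), (5, 0), (5, 2)}; count = 6.

For each of the 49 pairs (x, y) ∈ F_7², evaluate f(x, y) mod 7. Record the zeros.
  x = 0: [0↦5, 1↦6, 2↦2, 3↦0, 4↦0, 5↦2, 6↦6]  zeros at y ∈ {3, 4}
  x = 1: [0↦4, 1↦6, 2↦3, 3↦2, 4↦3, 5↦6, 6↦4]  zeros at y ∈ ∅
  x = 2: [0↦3, 1↦6, 2↦4, 3↦4, 4↦6, 5↦3, 6↦2]  zeros at y ∈ ∅
  x = 3: [0↦2, 1↦6, 2↦5, 3↦6, 4↦2, 5↦0, 6↦0]  zeros at y ∈ {5, 6}
  x = 4: [0↦1, 1↦6, 2↦6, 3↦1, 4↦5, 5↦4, 6↦5]  zeros at y ∈ ∅
  x = 5: [0↦0, 1↦6, 2↦0, 3↦3, 4↦1, 5↦1, 6↦3]  zeros at y ∈ {0, 2}
  x = 6: [0↦6, 1↦6, 2↦1, 3↦5, 4↦4, 5↦5, 6↦1]  zeros at y ∈ ∅
Collecting zeros: affine points = {(0, 3), (0, 4), (3, 5), (3, 6), (5, 0), (5, 2)}.
Total count |C(F_7)_aff| = 6.


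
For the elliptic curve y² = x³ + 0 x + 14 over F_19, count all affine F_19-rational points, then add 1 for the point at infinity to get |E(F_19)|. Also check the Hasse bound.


Affine points = {(5, 5), (5, 14), (10, 8), (10, 11), (13, 8), (13, 11), (15, 8), (15, 11), (16, 5), (16, 14), (17, 5), (17, 14)}; affine count = 12; |E(F_19)| = 13.

Discriminant check: Δ ∝ 4a³ + 27b² = 4·0³ + 27·14² = 4·0 + 27·196 ≡ 10 (mod 19). Nonzero ⇒ E is nonsingular.
For each x ∈ F_19, compute rhs = x³ + 0·x + 14 mod 19, then count y ∈ F_19 with y² ≡ rhs.
  x = 0: rhs = 14, matching y values: none (0 points).
  x = 1: rhs = 15, matching y values: none (0 points).
  x = 2: rhs = 3, matching y values: none (0 points).
  x = 3: rhs = 3, matching y values: none (0 points).
  x = 4: rhs = 2, matching y values: none (0 points).
  x = 5: rhs = 6, matching y values: 5, 14 (2 points).
  x = 6: rhs = 2, matching y values: none (0 points).
  x = 7: rhs = 15, matching y values: none (0 points).
  x = 8: rhs = 13, matching y values: none (0 points).
  x = 9: rhs = 2, matching y values: none (0 points).
  x = 10: rhs = 7, matching y values: 8, 11 (2 points).
  x = 11: rhs = 15, matching y values: none (0 points).
  x = 12: rhs = 13, matching y values: none (0 points).
  x = 13: rhs = 7, matching y values: 8, 11 (2 points).
  x = 14: rhs = 3, matching y values: none (0 points).
  x = 15: rhs = 7, matching y values: 8, 11 (2 points).
  x = 16: rhs = 6, matching y values: 5, 14 (2 points).
  x = 17: rhs = 6, matching y values: 5, 14 (2 points).
  x = 18: rhs = 13, matching y values: none (0 points).
Total affine count: 12.
Full point count |E(F_19)| = 12 + 1 = 13.
Hasse bound: |13 − (19+1)| = |-7| = 7 ≤ 2√19 ≈ 8.7178 ✓.


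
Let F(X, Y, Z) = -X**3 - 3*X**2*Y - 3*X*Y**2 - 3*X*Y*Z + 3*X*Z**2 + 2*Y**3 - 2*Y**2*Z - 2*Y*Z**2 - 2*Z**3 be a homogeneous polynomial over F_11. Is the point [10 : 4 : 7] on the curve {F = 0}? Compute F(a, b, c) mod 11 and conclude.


F(10,4,7) ≡ 10 (mod 11); P is NOT on the curve.

Evaluate F(10, 4, 7) term-by-term (mod 11).
  -X**3 ↦ -1·1000·1·1 = -1000
  -3*X**2*Y ↦ -3·100·4·1 = -1200
  -3*X*Y**2 ↦ -3·10·16·1 = -480
  -3*X*Y*Z ↦ -3·10·4·7 = -840
  3*X*Z**2 ↦ 3·10·1·49 = 1470
  2*Y**3 ↦ 2·1·64·1 = 128
  -2*Y**2*Z ↦ -2·1·16·7 = -224
  -2*Y*Z**2 ↦ -2·1·4·49 = -392
  -2*Z**3 ↦ -2·1·1·343 = -686
Sum: F(10, 4, 7) = (-1000) + (-1200) + (-480) + (-840) + (1470) + (128) + (-224) + (-392) + (-686) = -3224.
Reducing mod 11: -3224 ≡ 10 (mod 11).
Since F(a, b, c) ≡ 10 ≠ 0 (mod 11), P does NOT lie on the curve.


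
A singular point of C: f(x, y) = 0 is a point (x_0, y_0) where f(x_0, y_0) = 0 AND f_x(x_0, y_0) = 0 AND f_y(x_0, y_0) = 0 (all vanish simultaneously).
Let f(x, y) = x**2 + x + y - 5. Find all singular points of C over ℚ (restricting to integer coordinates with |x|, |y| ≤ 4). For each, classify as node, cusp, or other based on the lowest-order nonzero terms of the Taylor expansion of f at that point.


No singular points in the scanned grid; C is smooth there.

Compute partial derivatives:
  f_x = 2*x + 1.
  f_y = 1.
f_y = 1 is a nonzero constant, so f_y never vanishes: no point (x, y) can satisfy f = f_x = f_y = 0. In particular no (x, y) ∈ {−4, ..., 4}² is singular; the curve is smooth.


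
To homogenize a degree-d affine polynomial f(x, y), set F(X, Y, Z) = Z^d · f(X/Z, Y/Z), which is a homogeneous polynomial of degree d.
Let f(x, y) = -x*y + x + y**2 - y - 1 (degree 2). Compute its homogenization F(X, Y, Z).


F(X, Y, Z) = -X*Y + X*Z + Y**2 - Y*Z - Z**2

deg(f) = 2.
Substitute x = X/Z, y = Y/Z into f, then multiply by Z^2.
  monomial -1·x^1·y^1 ↦ -1·X^1·Y^1·Z^0.
  monomial 1·x^1·y^0 ↦ 1·X^1·Y^0·Z^1.
  monomial 1·x^0·y^2 ↦ 1·X^0·Y^2·Z^0.
  monomial -1·x^0·y^1 ↦ -1·X^0·Y^1·Z^1.
  monomial -1·x^0·y^0 ↦ -1·X^0·Y^0·Z^2.
Collecting: F(X, Y, Z) = -X*Y + X*Z + Y**2 - Y*Z - Z**2.


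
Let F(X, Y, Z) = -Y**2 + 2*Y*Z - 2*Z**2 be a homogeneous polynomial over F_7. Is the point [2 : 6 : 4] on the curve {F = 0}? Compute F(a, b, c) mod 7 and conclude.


F(2,6,4) ≡ 1 (mod 7); P is NOT on the curve.

Evaluate F(2, 6, 4) term-by-term (mod 7).
  -Y**2 ↦ -1·1·36·1 = -36
  2*Y*Z ↦ 2·1·6·4 = 48
  -2*Z**2 ↦ -2·1·1·16 = -32
Sum: F(2, 6, 4) = (-36) + (48) + (-32) = -20.
Reducing mod 7: -20 ≡ 1 (mod 7).
Since F(a, b, c) ≡ 1 ≠ 0 (mod 7), P does NOT lie on the curve.


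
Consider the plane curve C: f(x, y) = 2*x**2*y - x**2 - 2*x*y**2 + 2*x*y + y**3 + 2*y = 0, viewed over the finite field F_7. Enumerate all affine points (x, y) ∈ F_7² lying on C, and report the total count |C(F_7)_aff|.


Affine F_7-points: {(0, 0), (2, 1), (2, 5), (3, 3), (3, 4), (3, 6), (4, 5), (5, 1), (5, 3), (5, 6)}; count = 10.

For each of the 49 pairs (x, y) ∈ F_7², evaluate f(x, y) mod 7. Record the zeros.
  x = 0: [0↦0, 1↦3, 2↦5, 3↦5, 4↦2, 5↦2, 6↦4]  zeros at y ∈ {0}
  x = 1: [0↦6, 1↦4, 2↦4, 3↦5, 4↦6, 5↦6, 6↦4]  zeros at y ∈ ∅
  x = 2: [0↦3, 1↦0, 2↦2, 3↦1, 4↦3, 5↦0, 6↦5]  zeros at y ∈ {1, 5}
  x = 3: [0↦5, 1↦5, 2↦6, 3↦0, 4↦0, 5↦5, 6↦0]  zeros at y ∈ {3, 4, 6}
  x = 4: [0↦5, 1↦5, 2↦2, 3↦2, 4↦4, 5↦0, 6↦3]  zeros at y ∈ {5}
  x = 5: [0↦3, 1↦0, 2↦4, 3↦0, 4↦1, 5↦6, 6↦0]  zeros at y ∈ {1, 3, 6}
  x = 6: [0↦6, 1↦4, 2↦5, 3↦1, 4↦5, 5↦2, 6↦5]  zeros at y ∈ ∅
Collecting zeros: affine points = {(0, 0), (2, 1), (2, 5), (3, 3), (3, 4), (3, 6), (4, 5), (5, 1), (5, 3), (5, 6)}.
Total count |C(F_7)_aff| = 10.


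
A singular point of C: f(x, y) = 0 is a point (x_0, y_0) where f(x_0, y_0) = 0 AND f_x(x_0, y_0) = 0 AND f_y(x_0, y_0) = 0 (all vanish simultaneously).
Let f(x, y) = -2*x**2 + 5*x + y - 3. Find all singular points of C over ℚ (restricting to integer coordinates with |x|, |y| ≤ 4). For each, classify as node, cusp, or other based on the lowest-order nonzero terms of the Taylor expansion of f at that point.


No singular points in the scanned grid; C is smooth there.

Compute partial derivatives:
  f_x = 5 - 4*x.
  f_y = 1.
f_y = 1 is a nonzero constant, so f_y never vanishes: no point (x, y) can satisfy f = f_x = f_y = 0. In particular no (x, y) ∈ {−4, ..., 4}² is singular; the curve is smooth.


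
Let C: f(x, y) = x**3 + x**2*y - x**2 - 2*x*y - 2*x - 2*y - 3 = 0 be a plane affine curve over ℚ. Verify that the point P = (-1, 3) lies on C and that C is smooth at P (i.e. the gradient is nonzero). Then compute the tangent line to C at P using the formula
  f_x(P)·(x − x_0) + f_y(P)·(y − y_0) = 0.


Tangent line at P: -9*x + y - 12 = 0.

Step 1: f(-1, 3) = 0, so P lies on C.
Step 2: partial derivatives
  f_x(x, y) = 3*x**2 + 2*x*y - 2*x - 2*y - 2, f_y(x, y) = x**2 - 2*x - 2.
  f_x(P) = -9, f_y(P) = 1 (gradient nonzero, so P is smooth).
Step 3: tangent line at P: -9·(x − -1) + 1·(y − 3) = 0.
Expanding: -9*x + y - 12 = 0.
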